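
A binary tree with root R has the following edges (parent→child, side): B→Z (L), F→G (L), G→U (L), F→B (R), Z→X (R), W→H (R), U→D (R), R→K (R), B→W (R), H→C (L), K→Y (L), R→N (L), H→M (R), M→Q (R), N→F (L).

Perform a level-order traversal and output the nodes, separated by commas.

R, N, K, F, Y, G, B, U, Z, W, D, X, H, C, M, Q

Level-order visits nodes level by level from the root, left to right within each level.
Level 0: R
Level 1: N, K
Level 2: F, Y
Level 3: G, B
Level 4: U, Z, W
Level 5: D, X, H
Level 6: C, M
Level 7: Q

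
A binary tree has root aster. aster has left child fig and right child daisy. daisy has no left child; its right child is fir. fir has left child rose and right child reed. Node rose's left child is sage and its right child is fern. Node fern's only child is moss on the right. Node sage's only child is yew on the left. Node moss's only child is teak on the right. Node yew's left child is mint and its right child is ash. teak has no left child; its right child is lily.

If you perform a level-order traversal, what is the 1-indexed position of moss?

10

Level-order visits nodes level by level from the root, left to right within each level.
Level 0: aster
Level 1: fig, daisy
Level 2: fir
Level 3: rose, reed
Level 4: sage, fern
Level 5: yew, moss
Level 6: mint, ash, teak
Level 7: lily
Full level-order sequence: aster, fig, daisy, fir, rose, reed, sage, fern, yew, moss, mint, ash, teak, lily.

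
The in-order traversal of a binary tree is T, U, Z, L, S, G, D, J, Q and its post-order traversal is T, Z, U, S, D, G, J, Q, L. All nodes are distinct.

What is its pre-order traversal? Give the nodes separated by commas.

The last element of post-order is the root; it splits in-order into left and right subtrees.
Root L: left subtree has 3 nodes {T, U, Z}, right has 5 {S, G, D, J, Q}.
  Root U: left subtree has 1 node {T}, right has 1 {Z}.
  Root Q: left subtree has 4 nodes {S, G, D, J}, right has 0 { }.
    Root J: left subtree has 3 nodes {S, G, D}, right has 0 { }.
      Root G: left subtree has 1 node {S}, right has 1 {D}.

L, U, T, Z, Q, J, G, S, D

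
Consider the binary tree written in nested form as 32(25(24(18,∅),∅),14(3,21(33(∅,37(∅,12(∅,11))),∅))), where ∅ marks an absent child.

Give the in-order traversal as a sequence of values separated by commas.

18, 24, 25, 32, 3, 14, 33, 37, 12, 11, 21

In-order visits the left subtree, then the node, then the right subtree.
At 32: go left to 25.
  At 25: go left to 24.
    At 24: go left to 18.
      18 is a leaf — visit 18.
    Visit 24.
    At 24: no right child.
  Visit 25.
  At 25: no right child.
Visit 32.
At 32: go right to 14.
  At 14: go left to 3.
    3 is a leaf — visit 3.
  Visit 14.
  At 14: go right to 21.
    At 21: go left to 33.
      At 33: no left child.
      Visit 33.
      At 33: go right to 37.
        At 37: no left child.
        Visit 37.
        At 37: go right to 12.
          At 12: no left child.
          Visit 12.
          At 12: go right to 11.
            11 is a leaf — visit 11.
    Visit 21.
    At 21: no right child.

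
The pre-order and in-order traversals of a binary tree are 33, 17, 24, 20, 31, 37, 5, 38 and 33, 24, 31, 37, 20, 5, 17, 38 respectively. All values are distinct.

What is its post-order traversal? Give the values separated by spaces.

37 31 5 20 24 38 17 33

The first element of pre-order is the root; it splits in-order into left and right subtrees.
Root 33: left subtree has 0 nodes { }, right has 7 {24, 31, 37, 20, 5, 17, 38}.
  Root 17: left subtree has 5 nodes {24, 31, 37, 20, 5}, right has 1 {38}.
    Root 24: left subtree has 0 nodes { }, right has 4 {31, 37, 20, 5}.
      Root 20: left subtree has 2 nodes {31, 37}, right has 1 {5}.
        Root 31: left subtree has 0 nodes { }, right has 1 {37}.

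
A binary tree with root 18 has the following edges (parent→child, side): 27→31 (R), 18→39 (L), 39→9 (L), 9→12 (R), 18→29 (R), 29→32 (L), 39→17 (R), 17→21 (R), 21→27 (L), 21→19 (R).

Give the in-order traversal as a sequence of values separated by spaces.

9 12 39 17 27 31 21 19 18 32 29

In-order visits the left subtree, then the node, then the right subtree.
At 18: go left to 39.
  At 39: go left to 9.
    At 9: no left child.
    Visit 9.
    At 9: go right to 12.
      12 is a leaf — visit 12.
  Visit 39.
  At 39: go right to 17.
    At 17: no left child.
    Visit 17.
    At 17: go right to 21.
      At 21: go left to 27.
        At 27: no left child.
        Visit 27.
        At 27: go right to 31.
          31 is a leaf — visit 31.
      Visit 21.
      At 21: go right to 19.
        19 is a leaf — visit 19.
Visit 18.
At 18: go right to 29.
  At 29: go left to 32.
    32 is a leaf — visit 32.
  Visit 29.
  At 29: no right child.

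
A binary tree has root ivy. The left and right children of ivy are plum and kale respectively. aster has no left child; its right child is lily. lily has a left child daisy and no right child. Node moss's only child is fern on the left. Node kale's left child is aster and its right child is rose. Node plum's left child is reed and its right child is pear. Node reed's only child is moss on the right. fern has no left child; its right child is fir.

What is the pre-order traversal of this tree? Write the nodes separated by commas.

ivy, plum, reed, moss, fern, fir, pear, kale, aster, lily, daisy, rose

Pre-order visits the node, then its left subtree, then its right subtree.
Visit ivy.
At ivy: go left to plum.
  Visit plum.
  At plum: go left to reed.
    Visit reed.
    At reed: no left child.
    At reed: go right to moss.
      Visit moss.
      At moss: go left to fern.
        Visit fern.
        At fern: no left child.
        At fern: go right to fir.
          fir is a leaf — visit fir.
      At moss: no right child.
  At plum: go right to pear.
    pear is a leaf — visit pear.
At ivy: go right to kale.
  Visit kale.
  At kale: go left to aster.
    Visit aster.
    At aster: no left child.
    At aster: go right to lily.
      Visit lily.
      At lily: go left to daisy.
        daisy is a leaf — visit daisy.
      At lily: no right child.
  At kale: go right to rose.
    rose is a leaf — visit rose.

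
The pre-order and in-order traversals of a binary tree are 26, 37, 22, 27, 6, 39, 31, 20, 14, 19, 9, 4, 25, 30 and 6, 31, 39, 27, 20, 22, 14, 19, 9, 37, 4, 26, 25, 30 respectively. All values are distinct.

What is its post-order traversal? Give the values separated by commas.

The first element of pre-order is the root; it splits in-order into left and right subtrees.
Root 26: left subtree has 11 nodes {6, 31, 39, 27, 20, 22, 14, 19, 9, 37, 4}, right has 2 {25, 30}.
  Root 37: left subtree has 9 nodes {6, 31, 39, 27, 20, 22, 14, 19, 9}, right has 1 {4}.
    Root 22: left subtree has 5 nodes {6, 31, 39, 27, 20}, right has 3 {14, 19, 9}.
      Root 27: left subtree has 3 nodes {6, 31, 39}, right has 1 {20}.
        Root 6: left subtree has 0 nodes { }, right has 2 {31, 39}.
          Root 39: left subtree has 1 node {31}, right has 0 { }.
      Root 14: left subtree has 0 nodes { }, right has 2 {19, 9}.
        Root 19: left subtree has 0 nodes { }, right has 1 {9}.
  Root 25: left subtree has 0 nodes { }, right has 1 {30}.

31, 39, 6, 20, 27, 9, 19, 14, 22, 4, 37, 30, 25, 26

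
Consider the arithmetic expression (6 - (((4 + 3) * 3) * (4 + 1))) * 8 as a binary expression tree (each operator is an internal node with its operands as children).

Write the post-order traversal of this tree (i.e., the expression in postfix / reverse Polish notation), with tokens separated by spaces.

Post-order on an expression tree gives postfix notation: for each operator, emit left operand, right operand, then the operator.

6 4 3 + 3 * 4 1 + * - 8 *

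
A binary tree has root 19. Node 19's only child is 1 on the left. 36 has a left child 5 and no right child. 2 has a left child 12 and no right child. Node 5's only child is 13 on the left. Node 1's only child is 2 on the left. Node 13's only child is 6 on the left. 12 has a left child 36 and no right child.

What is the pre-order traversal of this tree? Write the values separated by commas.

19, 1, 2, 12, 36, 5, 13, 6

Pre-order visits the node, then its left subtree, then its right subtree.
Visit 19.
At 19: go left to 1.
  Visit 1.
  At 1: go left to 2.
    Visit 2.
    At 2: go left to 12.
      Visit 12.
      At 12: go left to 36.
        Visit 36.
        At 36: go left to 5.
          Visit 5.
          At 5: go left to 13.
            Visit 13.
            At 13: go left to 6.
              6 is a leaf — visit 6.
            At 13: no right child.
          At 5: no right child.
        At 36: no right child.
      At 12: no right child.
    At 2: no right child.
  At 1: no right child.
At 19: no right child.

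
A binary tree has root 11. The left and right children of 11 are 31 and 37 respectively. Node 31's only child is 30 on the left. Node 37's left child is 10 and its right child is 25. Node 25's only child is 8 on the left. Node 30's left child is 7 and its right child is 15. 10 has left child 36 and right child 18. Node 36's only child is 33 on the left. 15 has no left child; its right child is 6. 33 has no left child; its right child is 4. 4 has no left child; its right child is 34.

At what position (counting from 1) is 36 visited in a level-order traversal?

9

Level-order visits nodes level by level from the root, left to right within each level.
Level 0: 11
Level 1: 31, 37
Level 2: 30, 10, 25
Level 3: 7, 15, 36, 18, 8
Level 4: 6, 33
Level 5: 4
Level 6: 34
Full level-order sequence: 11, 31, 37, 30, 10, 25, 7, 15, 36, 18, 8, 6, 33, 4, 34.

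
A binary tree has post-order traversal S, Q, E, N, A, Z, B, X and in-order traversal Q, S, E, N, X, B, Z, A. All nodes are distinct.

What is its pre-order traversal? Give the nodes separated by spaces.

The last element of post-order is the root; it splits in-order into left and right subtrees.
Root X: left subtree has 4 nodes {Q, S, E, N}, right has 3 {B, Z, A}.
  Root N: left subtree has 3 nodes {Q, S, E}, right has 0 { }.
    Root E: left subtree has 2 nodes {Q, S}, right has 0 { }.
      Root Q: left subtree has 0 nodes { }, right has 1 {S}.
  Root B: left subtree has 0 nodes { }, right has 2 {Z, A}.
    Root Z: left subtree has 0 nodes { }, right has 1 {A}.

X N E Q S B Z A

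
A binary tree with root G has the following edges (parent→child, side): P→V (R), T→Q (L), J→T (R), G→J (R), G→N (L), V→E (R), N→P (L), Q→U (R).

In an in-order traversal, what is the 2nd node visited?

V

In-order visits the left subtree, then the node, then the right subtree.
At G: go left to N.
  At N: go left to P.
    At P: no left child.
    Visit P.
    At P: go right to V.
      At V: no left child.
      Visit V.
      At V: go right to E.
        E is a leaf — visit E.
  Visit N.
  At N: no right child.
Visit G.
At G: go right to J.
  At J: no left child.
  Visit J.
  At J: go right to T.
    At T: go left to Q.
      At Q: no left child.
      Visit Q.
      At Q: go right to U.
        U is a leaf — visit U.
    Visit T.
    At T: no right child.
Full in-order sequence: P, V, E, N, G, J, Q, U, T.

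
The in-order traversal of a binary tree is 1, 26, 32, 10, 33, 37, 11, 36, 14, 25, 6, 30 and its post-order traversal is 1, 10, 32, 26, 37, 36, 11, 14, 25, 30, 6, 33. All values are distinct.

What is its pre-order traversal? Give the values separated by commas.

The last element of post-order is the root; it splits in-order into left and right subtrees.
Root 33: left subtree has 4 nodes {1, 26, 32, 10}, right has 7 {37, 11, 36, 14, 25, 6, 30}.
  Root 26: left subtree has 1 node {1}, right has 2 {32, 10}.
    Root 32: left subtree has 0 nodes { }, right has 1 {10}.
  Root 6: left subtree has 5 nodes {37, 11, 36, 14, 25}, right has 1 {30}.
    Root 25: left subtree has 4 nodes {37, 11, 36, 14}, right has 0 { }.
      Root 14: left subtree has 3 nodes {37, 11, 36}, right has 0 { }.
        Root 11: left subtree has 1 node {37}, right has 1 {36}.

33, 26, 1, 32, 10, 6, 25, 14, 11, 37, 36, 30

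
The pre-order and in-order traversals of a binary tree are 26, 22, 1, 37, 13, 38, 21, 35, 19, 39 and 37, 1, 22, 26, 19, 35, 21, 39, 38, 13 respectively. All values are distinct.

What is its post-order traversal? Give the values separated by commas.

The first element of pre-order is the root; it splits in-order into left and right subtrees.
Root 26: left subtree has 3 nodes {37, 1, 22}, right has 6 {19, 35, 21, 39, 38, 13}.
  Root 22: left subtree has 2 nodes {37, 1}, right has 0 { }.
    Root 1: left subtree has 1 node {37}, right has 0 { }.
  Root 13: left subtree has 5 nodes {19, 35, 21, 39, 38}, right has 0 { }.
    Root 38: left subtree has 4 nodes {19, 35, 21, 39}, right has 0 { }.
      Root 21: left subtree has 2 nodes {19, 35}, right has 1 {39}.
        Root 35: left subtree has 1 node {19}, right has 0 { }.

37, 1, 22, 19, 35, 39, 21, 38, 13, 26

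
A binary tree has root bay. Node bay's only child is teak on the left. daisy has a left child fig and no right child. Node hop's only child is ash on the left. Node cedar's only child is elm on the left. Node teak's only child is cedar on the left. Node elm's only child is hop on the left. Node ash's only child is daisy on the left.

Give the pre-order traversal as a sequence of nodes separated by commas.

Pre-order visits the node, then its left subtree, then its right subtree.
Visit bay.
At bay: go left to teak.
  Visit teak.
  At teak: go left to cedar.
    Visit cedar.
    At cedar: go left to elm.
      Visit elm.
      At elm: go left to hop.
        Visit hop.
        At hop: go left to ash.
          Visit ash.
          At ash: go left to daisy.
            Visit daisy.
            At daisy: go left to fig.
              fig is a leaf — visit fig.
            At daisy: no right child.
          At ash: no right child.
        At hop: no right child.
      At elm: no right child.
    At cedar: no right child.
  At teak: no right child.
At bay: no right child.

bay, teak, cedar, elm, hop, ash, daisy, fig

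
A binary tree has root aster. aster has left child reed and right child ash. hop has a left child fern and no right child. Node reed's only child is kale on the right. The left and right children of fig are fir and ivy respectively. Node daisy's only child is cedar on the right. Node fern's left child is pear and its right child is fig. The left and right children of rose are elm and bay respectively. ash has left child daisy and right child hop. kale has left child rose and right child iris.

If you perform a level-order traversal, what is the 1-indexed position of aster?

Level-order visits nodes level by level from the root, left to right within each level.
Level 0: aster
Level 1: reed, ash
Level 2: kale, daisy, hop
Level 3: rose, iris, cedar, fern
Level 4: elm, bay, pear, fig
Level 5: fir, ivy
Full level-order sequence: aster, reed, ash, kale, daisy, hop, rose, iris, cedar, fern, elm, bay, pear, fig, fir, ivy.

1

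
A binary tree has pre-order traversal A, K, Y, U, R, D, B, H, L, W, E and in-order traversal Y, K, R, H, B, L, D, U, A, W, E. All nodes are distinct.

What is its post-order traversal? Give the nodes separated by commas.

Y, H, L, B, D, R, U, K, E, W, A

The first element of pre-order is the root; it splits in-order into left and right subtrees.
Root A: left subtree has 8 nodes {Y, K, R, H, B, L, D, U}, right has 2 {W, E}.
  Root K: left subtree has 1 node {Y}, right has 6 {R, H, B, L, D, U}.
    Root U: left subtree has 5 nodes {R, H, B, L, D}, right has 0 { }.
      Root R: left subtree has 0 nodes { }, right has 4 {H, B, L, D}.
        Root D: left subtree has 3 nodes {H, B, L}, right has 0 { }.
          Root B: left subtree has 1 node {H}, right has 1 {L}.
  Root W: left subtree has 0 nodes { }, right has 1 {E}.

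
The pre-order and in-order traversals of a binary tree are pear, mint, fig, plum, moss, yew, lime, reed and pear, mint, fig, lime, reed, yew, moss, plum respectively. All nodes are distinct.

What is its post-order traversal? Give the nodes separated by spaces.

The first element of pre-order is the root; it splits in-order into left and right subtrees.
Root pear: left subtree has 0 nodes { }, right has 7 {mint, fig, lime, reed, yew, moss, plum}.
  Root mint: left subtree has 0 nodes { }, right has 6 {fig, lime, reed, yew, moss, plum}.
    Root fig: left subtree has 0 nodes { }, right has 5 {lime, reed, yew, moss, plum}.
      Root plum: left subtree has 4 nodes {lime, reed, yew, moss}, right has 0 { }.
        Root moss: left subtree has 3 nodes {lime, reed, yew}, right has 0 { }.
          Root yew: left subtree has 2 nodes {lime, reed}, right has 0 { }.
            Root lime: left subtree has 0 nodes { }, right has 1 {reed}.

reed lime yew moss plum fig mint pear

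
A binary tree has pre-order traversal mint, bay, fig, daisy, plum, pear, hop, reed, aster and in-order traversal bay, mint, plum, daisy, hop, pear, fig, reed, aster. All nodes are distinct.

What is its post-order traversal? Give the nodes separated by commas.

bay, plum, hop, pear, daisy, aster, reed, fig, mint

The first element of pre-order is the root; it splits in-order into left and right subtrees.
Root mint: left subtree has 1 node {bay}, right has 7 {plum, daisy, hop, pear, fig, reed, aster}.
  Root fig: left subtree has 4 nodes {plum, daisy, hop, pear}, right has 2 {reed, aster}.
    Root daisy: left subtree has 1 node {plum}, right has 2 {hop, pear}.
      Root pear: left subtree has 1 node {hop}, right has 0 { }.
    Root reed: left subtree has 0 nodes { }, right has 1 {aster}.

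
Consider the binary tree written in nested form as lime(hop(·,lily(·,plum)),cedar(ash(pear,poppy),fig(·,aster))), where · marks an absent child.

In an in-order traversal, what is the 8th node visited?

cedar

In-order visits the left subtree, then the node, then the right subtree.
At lime: go left to hop.
  At hop: no left child.
  Visit hop.
  At hop: go right to lily.
    At lily: no left child.
    Visit lily.
    At lily: go right to plum.
      plum is a leaf — visit plum.
Visit lime.
At lime: go right to cedar.
  At cedar: go left to ash.
    At ash: go left to pear.
      pear is a leaf — visit pear.
    Visit ash.
    At ash: go right to poppy.
      poppy is a leaf — visit poppy.
  Visit cedar.
  At cedar: go right to fig.
    At fig: no left child.
    Visit fig.
    At fig: go right to aster.
      aster is a leaf — visit aster.
Full in-order sequence: hop, lily, plum, lime, pear, ash, poppy, cedar, fig, aster.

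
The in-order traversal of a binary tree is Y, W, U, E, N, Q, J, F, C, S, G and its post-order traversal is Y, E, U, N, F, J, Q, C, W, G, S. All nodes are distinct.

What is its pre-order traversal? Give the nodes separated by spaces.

The last element of post-order is the root; it splits in-order into left and right subtrees.
Root S: left subtree has 9 nodes {Y, W, U, E, N, Q, J, F, C}, right has 1 {G}.
  Root W: left subtree has 1 node {Y}, right has 7 {U, E, N, Q, J, F, C}.
    Root C: left subtree has 6 nodes {U, E, N, Q, J, F}, right has 0 { }.
      Root Q: left subtree has 3 nodes {U, E, N}, right has 2 {J, F}.
        Root N: left subtree has 2 nodes {U, E}, right has 0 { }.
          Root U: left subtree has 0 nodes { }, right has 1 {E}.
        Root J: left subtree has 0 nodes { }, right has 1 {F}.

S W Y C Q N U E J F G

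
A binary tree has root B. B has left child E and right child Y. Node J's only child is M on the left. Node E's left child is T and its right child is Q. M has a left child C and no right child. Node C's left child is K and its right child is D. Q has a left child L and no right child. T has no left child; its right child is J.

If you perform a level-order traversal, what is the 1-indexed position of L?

Level-order visits nodes level by level from the root, left to right within each level.
Level 0: B
Level 1: E, Y
Level 2: T, Q
Level 3: J, L
Level 4: M
Level 5: C
Level 6: K, D
Full level-order sequence: B, E, Y, T, Q, J, L, M, C, K, D.

7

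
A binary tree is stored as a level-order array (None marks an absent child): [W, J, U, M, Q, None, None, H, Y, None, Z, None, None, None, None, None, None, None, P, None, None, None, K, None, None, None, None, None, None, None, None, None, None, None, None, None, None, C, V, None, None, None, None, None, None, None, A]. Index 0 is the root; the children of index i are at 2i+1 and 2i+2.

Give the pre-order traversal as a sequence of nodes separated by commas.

W, J, M, H, Y, P, C, V, Q, Z, K, A, U

Pre-order visits the node, then its left subtree, then its right subtree.
Visit W.
At W: go left to J.
  Visit J.
  At J: go left to M.
    Visit M.
    At M: go left to H.
      H is a leaf — visit H.
    At M: go right to Y.
      Visit Y.
      At Y: no left child.
      At Y: go right to P.
        Visit P.
        At P: go left to C.
          C is a leaf — visit C.
        At P: go right to V.
          V is a leaf — visit V.
  At J: go right to Q.
    Visit Q.
    At Q: no left child.
    At Q: go right to Z.
      Visit Z.
      At Z: no left child.
      At Z: go right to K.
        Visit K.
        At K: no left child.
        At K: go right to A.
          A is a leaf — visit A.
At W: go right to U.
  U is a leaf — visit U.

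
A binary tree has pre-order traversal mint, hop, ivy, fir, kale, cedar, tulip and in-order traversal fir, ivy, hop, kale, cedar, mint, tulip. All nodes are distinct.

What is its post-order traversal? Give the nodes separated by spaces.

The first element of pre-order is the root; it splits in-order into left and right subtrees.
Root mint: left subtree has 5 nodes {fir, ivy, hop, kale, cedar}, right has 1 {tulip}.
  Root hop: left subtree has 2 nodes {fir, ivy}, right has 2 {kale, cedar}.
    Root ivy: left subtree has 1 node {fir}, right has 0 { }.
    Root kale: left subtree has 0 nodes { }, right has 1 {cedar}.

fir ivy cedar kale hop tulip mint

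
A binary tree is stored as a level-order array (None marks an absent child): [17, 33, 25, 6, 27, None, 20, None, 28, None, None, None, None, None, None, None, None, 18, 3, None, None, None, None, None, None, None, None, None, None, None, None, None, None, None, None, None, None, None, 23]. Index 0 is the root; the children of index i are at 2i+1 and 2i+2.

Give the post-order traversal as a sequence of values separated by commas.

18, 23, 3, 28, 6, 27, 33, 20, 25, 17

Post-order visits the left subtree, then the right subtree, then the node.
At 17: go left to 33.
  At 33: go left to 6.
    At 6: no left child.
    At 6: go right to 28.
      At 28: go left to 18.
        18 is a leaf — visit 18.
      At 28: go right to 3.
        At 3: no left child.
        At 3: go right to 23.
          23 is a leaf — visit 23.
        Visit 3.
      Visit 28.
    Visit 6.
  At 33: go right to 27.
    27 is a leaf — visit 27.
  Visit 33.
At 17: go right to 25.
  At 25: no left child.
  At 25: go right to 20.
    20 is a leaf — visit 20.
  Visit 25.
Visit 17.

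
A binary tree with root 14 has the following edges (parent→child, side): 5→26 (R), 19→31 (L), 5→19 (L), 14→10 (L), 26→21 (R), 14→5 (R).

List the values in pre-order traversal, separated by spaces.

14 10 5 19 31 26 21

Pre-order visits the node, then its left subtree, then its right subtree.
Visit 14.
At 14: go left to 10.
  10 is a leaf — visit 10.
At 14: go right to 5.
  Visit 5.
  At 5: go left to 19.
    Visit 19.
    At 19: go left to 31.
      31 is a leaf — visit 31.
    At 19: no right child.
  At 5: go right to 26.
    Visit 26.
    At 26: no left child.
    At 26: go right to 21.
      21 is a leaf — visit 21.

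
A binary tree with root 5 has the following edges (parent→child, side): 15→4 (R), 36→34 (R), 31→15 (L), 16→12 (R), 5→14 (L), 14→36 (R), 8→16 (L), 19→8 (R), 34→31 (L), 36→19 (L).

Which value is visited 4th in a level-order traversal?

19

Level-order visits nodes level by level from the root, left to right within each level.
Level 0: 5
Level 1: 14
Level 2: 36
Level 3: 19, 34
Level 4: 8, 31
Level 5: 16, 15
Level 6: 12, 4
Full level-order sequence: 5, 14, 36, 19, 34, 8, 31, 16, 15, 12, 4.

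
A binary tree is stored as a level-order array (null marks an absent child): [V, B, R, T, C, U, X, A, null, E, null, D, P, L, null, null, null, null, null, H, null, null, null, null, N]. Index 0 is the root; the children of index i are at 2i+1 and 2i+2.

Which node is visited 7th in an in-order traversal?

V

In-order visits the left subtree, then the node, then the right subtree.
At V: go left to B.
  At B: go left to T.
    At T: go left to A.
      A is a leaf — visit A.
    Visit T.
    At T: no right child.
  Visit B.
  At B: go right to C.
    At C: go left to E.
      At E: go left to H.
        H is a leaf — visit H.
      Visit E.
      At E: no right child.
    Visit C.
    At C: no right child.
Visit V.
At V: go right to R.
  At R: go left to U.
    At U: go left to D.
      At D: no left child.
      Visit D.
      At D: go right to N.
        N is a leaf — visit N.
    Visit U.
    At U: go right to P.
      P is a leaf — visit P.
  Visit R.
  At R: go right to X.
    At X: go left to L.
      L is a leaf — visit L.
    Visit X.
    At X: no right child.
Full in-order sequence: A, T, B, H, E, C, V, D, N, U, P, R, L, X.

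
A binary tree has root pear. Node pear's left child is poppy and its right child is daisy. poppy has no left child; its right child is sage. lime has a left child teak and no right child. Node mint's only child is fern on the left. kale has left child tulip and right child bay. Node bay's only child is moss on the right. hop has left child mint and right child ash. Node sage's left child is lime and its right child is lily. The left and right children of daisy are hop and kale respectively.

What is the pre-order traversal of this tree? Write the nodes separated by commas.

pear, poppy, sage, lime, teak, lily, daisy, hop, mint, fern, ash, kale, tulip, bay, moss

Pre-order visits the node, then its left subtree, then its right subtree.
Visit pear.
At pear: go left to poppy.
  Visit poppy.
  At poppy: no left child.
  At poppy: go right to sage.
    Visit sage.
    At sage: go left to lime.
      Visit lime.
      At lime: go left to teak.
        teak is a leaf — visit teak.
      At lime: no right child.
    At sage: go right to lily.
      lily is a leaf — visit lily.
At pear: go right to daisy.
  Visit daisy.
  At daisy: go left to hop.
    Visit hop.
    At hop: go left to mint.
      Visit mint.
      At mint: go left to fern.
        fern is a leaf — visit fern.
      At mint: no right child.
    At hop: go right to ash.
      ash is a leaf — visit ash.
  At daisy: go right to kale.
    Visit kale.
    At kale: go left to tulip.
      tulip is a leaf — visit tulip.
    At kale: go right to bay.
      Visit bay.
      At bay: no left child.
      At bay: go right to moss.
        moss is a leaf — visit moss.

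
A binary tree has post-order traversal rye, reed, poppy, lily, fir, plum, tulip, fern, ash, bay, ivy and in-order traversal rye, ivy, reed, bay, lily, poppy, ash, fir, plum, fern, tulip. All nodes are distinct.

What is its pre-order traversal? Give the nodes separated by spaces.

The last element of post-order is the root; it splits in-order into left and right subtrees.
Root ivy: left subtree has 1 node {rye}, right has 9 {reed, bay, lily, poppy, ash, fir, plum, fern, tulip}.
  Root bay: left subtree has 1 node {reed}, right has 7 {lily, poppy, ash, fir, plum, fern, tulip}.
    Root ash: left subtree has 2 nodes {lily, poppy}, right has 4 {fir, plum, fern, tulip}.
      Root lily: left subtree has 0 nodes { }, right has 1 {poppy}.
      Root fern: left subtree has 2 nodes {fir, plum}, right has 1 {tulip}.
        Root plum: left subtree has 1 node {fir}, right has 0 { }.

ivy rye bay reed ash lily poppy fern plum fir tulip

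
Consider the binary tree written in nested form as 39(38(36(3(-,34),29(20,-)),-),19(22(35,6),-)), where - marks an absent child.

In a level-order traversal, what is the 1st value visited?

Level-order visits nodes level by level from the root, left to right within each level.
Level 0: 39
Level 1: 38, 19
Level 2: 36, 22
Level 3: 3, 29, 35, 6
Level 4: 34, 20
Full level-order sequence: 39, 38, 19, 36, 22, 3, 29, 35, 6, 34, 20.

39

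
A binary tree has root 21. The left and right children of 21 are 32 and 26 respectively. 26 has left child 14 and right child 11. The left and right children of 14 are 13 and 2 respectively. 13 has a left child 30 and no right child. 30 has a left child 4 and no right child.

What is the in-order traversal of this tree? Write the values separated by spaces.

In-order visits the left subtree, then the node, then the right subtree.
At 21: go left to 32.
  32 is a leaf — visit 32.
Visit 21.
At 21: go right to 26.
  At 26: go left to 14.
    At 14: go left to 13.
      At 13: go left to 30.
        At 30: go left to 4.
          4 is a leaf — visit 4.
        Visit 30.
        At 30: no right child.
      Visit 13.
      At 13: no right child.
    Visit 14.
    At 14: go right to 2.
      2 is a leaf — visit 2.
  Visit 26.
  At 26: go right to 11.
    11 is a leaf — visit 11.

32 21 4 30 13 14 2 26 11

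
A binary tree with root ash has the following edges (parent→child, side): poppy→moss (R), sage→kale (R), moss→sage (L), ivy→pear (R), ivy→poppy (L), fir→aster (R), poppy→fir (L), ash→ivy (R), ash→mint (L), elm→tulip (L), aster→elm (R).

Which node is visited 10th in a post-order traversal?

pear

Post-order visits the left subtree, then the right subtree, then the node.
At ash: go left to mint.
  mint is a leaf — visit mint.
At ash: go right to ivy.
  At ivy: go left to poppy.
    At poppy: go left to fir.
      At fir: no left child.
      At fir: go right to aster.
        At aster: no left child.
        At aster: go right to elm.
          At elm: go left to tulip.
            tulip is a leaf — visit tulip.
          At elm: no right child.
          Visit elm.
        Visit aster.
      Visit fir.
    At poppy: go right to moss.
      At moss: go left to sage.
        At sage: no left child.
        At sage: go right to kale.
          kale is a leaf — visit kale.
        Visit sage.
      At moss: no right child.
      Visit moss.
    Visit poppy.
  At ivy: go right to pear.
    pear is a leaf — visit pear.
  Visit ivy.
Visit ash.
Full post-order sequence: mint, tulip, elm, aster, fir, kale, sage, moss, poppy, pear, ivy, ash.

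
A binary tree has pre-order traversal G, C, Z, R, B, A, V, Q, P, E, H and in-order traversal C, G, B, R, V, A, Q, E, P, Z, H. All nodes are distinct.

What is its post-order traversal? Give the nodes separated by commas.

C, B, V, E, P, Q, A, R, H, Z, G

The first element of pre-order is the root; it splits in-order into left and right subtrees.
Root G: left subtree has 1 node {C}, right has 9 {B, R, V, A, Q, E, P, Z, H}.
  Root Z: left subtree has 7 nodes {B, R, V, A, Q, E, P}, right has 1 {H}.
    Root R: left subtree has 1 node {B}, right has 5 {V, A, Q, E, P}.
      Root A: left subtree has 1 node {V}, right has 3 {Q, E, P}.
        Root Q: left subtree has 0 nodes { }, right has 2 {E, P}.
          Root P: left subtree has 1 node {E}, right has 0 { }.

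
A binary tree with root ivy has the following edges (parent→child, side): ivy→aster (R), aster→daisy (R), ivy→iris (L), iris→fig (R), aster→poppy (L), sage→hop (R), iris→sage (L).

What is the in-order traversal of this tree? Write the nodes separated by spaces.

In-order visits the left subtree, then the node, then the right subtree.
At ivy: go left to iris.
  At iris: go left to sage.
    At sage: no left child.
    Visit sage.
    At sage: go right to hop.
      hop is a leaf — visit hop.
  Visit iris.
  At iris: go right to fig.
    fig is a leaf — visit fig.
Visit ivy.
At ivy: go right to aster.
  At aster: go left to poppy.
    poppy is a leaf — visit poppy.
  Visit aster.
  At aster: go right to daisy.
    daisy is a leaf — visit daisy.

sage hop iris fig ivy poppy aster daisy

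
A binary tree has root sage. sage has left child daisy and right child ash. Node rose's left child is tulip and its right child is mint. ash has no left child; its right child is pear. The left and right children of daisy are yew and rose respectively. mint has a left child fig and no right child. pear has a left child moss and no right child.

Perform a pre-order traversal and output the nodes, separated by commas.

sage, daisy, yew, rose, tulip, mint, fig, ash, pear, moss

Pre-order visits the node, then its left subtree, then its right subtree.
Visit sage.
At sage: go left to daisy.
  Visit daisy.
  At daisy: go left to yew.
    yew is a leaf — visit yew.
  At daisy: go right to rose.
    Visit rose.
    At rose: go left to tulip.
      tulip is a leaf — visit tulip.
    At rose: go right to mint.
      Visit mint.
      At mint: go left to fig.
        fig is a leaf — visit fig.
      At mint: no right child.
At sage: go right to ash.
  Visit ash.
  At ash: no left child.
  At ash: go right to pear.
    Visit pear.
    At pear: go left to moss.
      moss is a leaf — visit moss.
    At pear: no right child.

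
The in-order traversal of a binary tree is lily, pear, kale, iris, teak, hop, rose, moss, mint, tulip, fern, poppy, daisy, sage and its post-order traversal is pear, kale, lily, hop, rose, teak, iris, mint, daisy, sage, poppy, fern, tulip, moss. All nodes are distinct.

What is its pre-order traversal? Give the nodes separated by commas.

moss, iris, lily, kale, pear, teak, rose, hop, tulip, mint, fern, poppy, sage, daisy

The last element of post-order is the root; it splits in-order into left and right subtrees.
Root moss: left subtree has 7 nodes {lily, pear, kale, iris, teak, hop, rose}, right has 6 {mint, tulip, fern, poppy, daisy, sage}.
  Root iris: left subtree has 3 nodes {lily, pear, kale}, right has 3 {teak, hop, rose}.
    Root lily: left subtree has 0 nodes { }, right has 2 {pear, kale}.
      Root kale: left subtree has 1 node {pear}, right has 0 { }.
    Root teak: left subtree has 0 nodes { }, right has 2 {hop, rose}.
      Root rose: left subtree has 1 node {hop}, right has 0 { }.
  Root tulip: left subtree has 1 node {mint}, right has 4 {fern, poppy, daisy, sage}.
    Root fern: left subtree has 0 nodes { }, right has 3 {poppy, daisy, sage}.
      Root poppy: left subtree has 0 nodes { }, right has 2 {daisy, sage}.
        Root sage: left subtree has 1 node {daisy}, right has 0 { }.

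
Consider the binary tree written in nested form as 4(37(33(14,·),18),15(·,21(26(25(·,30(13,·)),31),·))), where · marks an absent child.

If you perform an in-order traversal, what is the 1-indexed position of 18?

In-order visits the left subtree, then the node, then the right subtree.
At 4: go left to 37.
  At 37: go left to 33.
    At 33: go left to 14.
      14 is a leaf — visit 14.
    Visit 33.
    At 33: no right child.
  Visit 37.
  At 37: go right to 18.
    18 is a leaf — visit 18.
Visit 4.
At 4: go right to 15.
  At 15: no left child.
  Visit 15.
  At 15: go right to 21.
    At 21: go left to 26.
      At 26: go left to 25.
        At 25: no left child.
        Visit 25.
        At 25: go right to 30.
          At 30: go left to 13.
            13 is a leaf — visit 13.
          Visit 30.
          At 30: no right child.
      Visit 26.
      At 26: go right to 31.
        31 is a leaf — visit 31.
    Visit 21.
    At 21: no right child.
Full in-order sequence: 14, 33, 37, 18, 4, 15, 25, 13, 30, 26, 31, 21.

4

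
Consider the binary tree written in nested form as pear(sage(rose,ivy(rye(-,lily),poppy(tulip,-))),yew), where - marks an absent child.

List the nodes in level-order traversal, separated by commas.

pear, sage, yew, rose, ivy, rye, poppy, lily, tulip

Level-order visits nodes level by level from the root, left to right within each level.
Level 0: pear
Level 1: sage, yew
Level 2: rose, ivy
Level 3: rye, poppy
Level 4: lily, tulip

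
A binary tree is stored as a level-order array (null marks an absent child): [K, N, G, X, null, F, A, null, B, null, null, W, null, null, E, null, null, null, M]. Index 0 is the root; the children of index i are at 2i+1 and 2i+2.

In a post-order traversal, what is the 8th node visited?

Post-order visits the left subtree, then the right subtree, then the node.
At K: go left to N.
  At N: go left to X.
    At X: no left child.
    At X: go right to B.
      At B: no left child.
      At B: go right to M.
        M is a leaf — visit M.
      Visit B.
    Visit X.
  At N: no right child.
  Visit N.
At K: go right to G.
  At G: go left to F.
    At F: go left to W.
      W is a leaf — visit W.
    At F: no right child.
    Visit F.
  At G: go right to A.
    At A: no left child.
    At A: go right to E.
      E is a leaf — visit E.
    Visit A.
  Visit G.
Visit K.
Full post-order sequence: M, B, X, N, W, F, E, A, G, K.

A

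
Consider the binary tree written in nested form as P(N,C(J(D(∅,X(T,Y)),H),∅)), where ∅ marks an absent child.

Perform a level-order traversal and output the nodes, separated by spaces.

Level-order visits nodes level by level from the root, left to right within each level.
Level 0: P
Level 1: N, C
Level 2: J
Level 3: D, H
Level 4: X
Level 5: T, Y

P N C J D H X T Y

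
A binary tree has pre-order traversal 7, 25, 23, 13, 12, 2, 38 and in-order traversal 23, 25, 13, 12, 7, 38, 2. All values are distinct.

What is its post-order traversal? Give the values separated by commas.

The first element of pre-order is the root; it splits in-order into left and right subtrees.
Root 7: left subtree has 4 nodes {23, 25, 13, 12}, right has 2 {38, 2}.
  Root 25: left subtree has 1 node {23}, right has 2 {13, 12}.
    Root 13: left subtree has 0 nodes { }, right has 1 {12}.
  Root 2: left subtree has 1 node {38}, right has 0 { }.

23, 12, 13, 25, 38, 2, 7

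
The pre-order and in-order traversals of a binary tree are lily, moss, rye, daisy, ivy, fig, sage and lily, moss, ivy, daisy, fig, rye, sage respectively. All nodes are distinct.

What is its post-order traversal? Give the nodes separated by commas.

ivy, fig, daisy, sage, rye, moss, lily

The first element of pre-order is the root; it splits in-order into left and right subtrees.
Root lily: left subtree has 0 nodes { }, right has 6 {moss, ivy, daisy, fig, rye, sage}.
  Root moss: left subtree has 0 nodes { }, right has 5 {ivy, daisy, fig, rye, sage}.
    Root rye: left subtree has 3 nodes {ivy, daisy, fig}, right has 1 {sage}.
      Root daisy: left subtree has 1 node {ivy}, right has 1 {fig}.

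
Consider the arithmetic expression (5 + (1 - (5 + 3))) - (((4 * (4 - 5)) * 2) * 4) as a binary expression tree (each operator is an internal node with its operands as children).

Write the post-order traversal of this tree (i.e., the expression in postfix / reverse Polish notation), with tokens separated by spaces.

5 1 5 3 + - + 4 4 5 - * 2 * 4 * -

Post-order on an expression tree gives postfix notation: for each operator, emit left operand, right operand, then the operator.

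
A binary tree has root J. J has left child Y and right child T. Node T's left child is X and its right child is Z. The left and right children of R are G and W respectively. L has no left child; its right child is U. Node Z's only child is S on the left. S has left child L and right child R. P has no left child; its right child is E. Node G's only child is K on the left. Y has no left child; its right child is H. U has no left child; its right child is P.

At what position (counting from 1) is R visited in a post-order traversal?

Post-order visits the left subtree, then the right subtree, then the node.
At J: go left to Y.
  At Y: no left child.
  At Y: go right to H.
    H is a leaf — visit H.
  Visit Y.
At J: go right to T.
  At T: go left to X.
    X is a leaf — visit X.
  At T: go right to Z.
    At Z: go left to S.
      At S: go left to L.
        At L: no left child.
        At L: go right to U.
          At U: no left child.
          At U: go right to P.
            At P: no left child.
            At P: go right to E.
              E is a leaf — visit E.
            Visit P.
          Visit U.
        Visit L.
      At S: go right to R.
        At R: go left to G.
          At G: go left to K.
            K is a leaf — visit K.
          At G: no right child.
          Visit G.
        At R: go right to W.
          W is a leaf — visit W.
        Visit R.
      Visit S.
    At Z: no right child.
    Visit Z.
  Visit T.
Visit J.
Full post-order sequence: H, Y, X, E, P, U, L, K, G, W, R, S, Z, T, J.

11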